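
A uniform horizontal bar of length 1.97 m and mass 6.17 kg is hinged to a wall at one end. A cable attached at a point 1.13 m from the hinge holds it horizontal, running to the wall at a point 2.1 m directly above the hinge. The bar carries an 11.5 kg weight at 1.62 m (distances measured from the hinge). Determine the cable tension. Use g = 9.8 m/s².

Sum moments about the hinge (the unknown hinge reaction has zero arm there).
Beam weight: 6.17 × 9.8 = 60.47 N down at 0.985 m → arm 0.985 m, τ = 60.47 × 0.985 = 59.56 N·m clockwise.
Weight: 11.5 × 9.8 = 112.7 N down at 1.62 m → arm 1.62 m, τ = 112.7 × 1.62 = 182.6 N·m clockwise.
Total clockwise load moment = 242.2 N·m.
The cable tension T acts at 1.13 m; only its component perpendicular to the bar, T sinθ, produces torque. sinθ = h/√(h²+d²) = 2.1/√(2.1²+1.13²) = 0.8806.
Balancing moments: T × 1.13 × 0.8806 = 242.2, giving T = 242.2 / 0.9951 = 243 N.

T ≈ 243 N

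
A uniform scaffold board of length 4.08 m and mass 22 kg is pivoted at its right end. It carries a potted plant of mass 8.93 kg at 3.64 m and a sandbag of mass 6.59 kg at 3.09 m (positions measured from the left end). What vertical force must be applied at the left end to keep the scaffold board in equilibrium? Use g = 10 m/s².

Take moments about the right end.
Beam weight: 22 × 10 = 220 N down at 2.04 m → arm 2.04 m, τ = 220 × 2.04 = 448.8 N·m counterclockwise.
Potted plant: 8.93 × 10 = 89.3 N down at 3.64 m → arm 0.44 m, τ = 89.3 × 0.44 = 39.29 N·m counterclockwise.
Sandbag: 6.59 × 10 = 65.9 N down at 3.09 m → arm 0.99 m, τ = 65.9 × 0.99 = 65.24 N·m counterclockwise.
Net moment of the loads = 553.3 N·m counterclockwise.
The upward force F acts at the left end, arm 4.08 m, giving F × 4.08 clockwise.
Στ = 0 ⇒ F × 4.08 = 553.3 ⇒ F = 553.3 / 4.08 = 136 N.

F ≈ 136 N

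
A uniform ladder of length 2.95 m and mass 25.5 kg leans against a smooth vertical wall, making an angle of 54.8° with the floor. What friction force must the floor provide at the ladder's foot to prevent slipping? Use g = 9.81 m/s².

f ≈ 88.2 N

About the foot of the ladder:
Ladder weight 25.5×9.81 = 250.2 N acts at 1.475 m along the ladder; its horizontal arm is 1.475·cos54.8° = 0.8502 m → τ = 212.7 N·m clockwise.
Wall normal N acts horizontally at the top; its moment arm is the height L sinθ = 2.95·sin54.8° = 2.411 m, counterclockwise.
Balancing moments: N × 2.411 = 212.7, giving N = 88.2 N.
ΣFx = 0: friction at the foot balances the wall's push, so f = N_wall = 88.2 N.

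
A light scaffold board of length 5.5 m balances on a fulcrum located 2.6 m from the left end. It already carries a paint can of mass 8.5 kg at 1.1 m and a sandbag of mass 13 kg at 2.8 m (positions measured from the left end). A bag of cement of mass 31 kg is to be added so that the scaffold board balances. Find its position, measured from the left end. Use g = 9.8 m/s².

About the fulcrum (at 2.6 m from the left end):
Paint can: 8.5 × 9.8 = 83.3 N down at 1.1 m → arm 1.5 m, τ = 83.3 × 1.5 = 124.9 N·m counterclockwise.
Sandbag: 13 × 9.8 = 127.4 N down at 2.8 m → arm 0.2 m, τ = 127.4 × 0.2 = 25.48 N·m clockwise.
Net moment of existing loads = 99.42 N·m counterclockwise.
The bag of cement weighs 31 × 9.8 = 303.8 N and must supply an equal clockwise moment, so its lever arm about the fulcrum is 99.42 / 303.8 = 0.327 m.
That puts it at 2.6 + 0.327 = 2.93 m from the left end.

x ≈ 2.93 m from the left end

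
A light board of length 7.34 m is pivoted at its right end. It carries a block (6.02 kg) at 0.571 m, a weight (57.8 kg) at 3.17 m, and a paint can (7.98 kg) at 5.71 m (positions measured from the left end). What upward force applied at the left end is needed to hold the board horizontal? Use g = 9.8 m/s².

Take moments about the right end.
Block: 6.02 × 9.8 = 59 N down at 0.571 m → arm 6.769 m, τ = 59 × 6.769 = 399.4 N·m counterclockwise.
Weight: 57.8 × 9.8 = 566.4 N down at 3.17 m → arm 4.17 m, τ = 566.4 × 4.17 = 2362 N·m counterclockwise.
Paint can: 7.98 × 9.8 = 78.2 N down at 5.71 m → arm 1.63 m, τ = 78.2 × 1.63 = 127.5 N·m counterclockwise.
Net moment of the loads = 2889 N·m counterclockwise.
The upward force F acts at the left end, arm 7.34 m, giving F × 7.34 clockwise.
Balancing moments: F × 7.34 = 2889, giving F = 2889 / 7.34 = 394 N.

F ≈ 394 N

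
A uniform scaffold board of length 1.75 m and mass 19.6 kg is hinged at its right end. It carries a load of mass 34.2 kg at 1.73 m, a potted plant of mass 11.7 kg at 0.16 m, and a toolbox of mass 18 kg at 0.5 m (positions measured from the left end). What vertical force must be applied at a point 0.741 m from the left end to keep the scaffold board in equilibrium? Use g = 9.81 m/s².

Take moments about the right end.
Beam weight: 19.6 × 9.81 = 192.3 N down at 0.875 m → arm 0.875 m, τ = 192.3 × 0.875 = 168.3 N·m counterclockwise.
Load: 34.2 × 9.81 = 335.5 N down at 1.73 m → arm 0.02 m, τ = 335.5 × 0.02 = 6.71 N·m counterclockwise.
Potted plant: 11.7 × 9.81 = 114.8 N down at 0.16 m → arm 1.59 m, τ = 114.8 × 1.59 = 182.5 N·m counterclockwise.
Toolbox: 18 × 9.81 = 176.6 N down at 0.5 m → arm 1.25 m, τ = 176.6 × 1.25 = 220.8 N·m counterclockwise.
Net moment of the loads = 578.3 N·m counterclockwise.
The upward force F acts at a point 0.741 m from the left end, arm 1.009 m, giving F × 1.009 clockwise.
Στ = 0 ⇒ F × 1.009 = 578.3 ⇒ F = 578.3 / 1.009 = 573 N.

F ≈ 573 N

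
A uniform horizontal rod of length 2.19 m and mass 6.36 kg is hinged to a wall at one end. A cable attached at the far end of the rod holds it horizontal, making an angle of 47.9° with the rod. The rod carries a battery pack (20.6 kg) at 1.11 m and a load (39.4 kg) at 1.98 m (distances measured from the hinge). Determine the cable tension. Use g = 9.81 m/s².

T ≈ 651 N

Take moments about the hinge.
Beam weight: 6.36 × 9.81 = 62.39 N down at 1.095 m → arm 1.095 m, τ = 62.39 × 1.095 = 68.32 N·m clockwise.
Battery pack: 20.6 × 9.81 = 202.1 N down at 1.11 m → arm 1.11 m, τ = 202.1 × 1.11 = 224.3 N·m clockwise.
Load: 39.4 × 9.81 = 386.5 N down at 1.98 m → arm 1.98 m, τ = 386.5 × 1.98 = 765.3 N·m clockwise.
Total clockwise load moment = 1058 N·m.
The cable tension T acts at 2.19 m; only its component perpendicular to the rod, T sinθ, produces torque. sin 47.9° = 0.742.
Setting net torque to zero: T × 2.19 × 0.742 = 1058 → T = 1058 / 1.625 = 651 N.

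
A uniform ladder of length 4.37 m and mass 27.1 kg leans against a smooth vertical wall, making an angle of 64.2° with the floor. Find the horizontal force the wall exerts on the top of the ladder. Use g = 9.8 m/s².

N_wall ≈ 64.2 N

Take moments about the foot of the ladder.
Ladder weight 27.1×9.8 = 265.6 N acts at 2.185 m along the ladder; its horizontal arm is 2.185·cos64.2° = 0.951 m → τ = 252.6 N·m clockwise.
Wall normal N acts horizontally at the top; its moment arm is the height L sinθ = 4.37·sin64.2° = 3.934 m, counterclockwise.
Στ = 0 ⇒ N × 3.934 = 252.6 ⇒ N = 64.2 N.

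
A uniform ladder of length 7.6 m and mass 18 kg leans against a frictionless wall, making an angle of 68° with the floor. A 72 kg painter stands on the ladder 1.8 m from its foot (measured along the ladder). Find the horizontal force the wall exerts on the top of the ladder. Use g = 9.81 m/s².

About the foot of the ladder:
Ladder weight 18×9.81 = 176.6 N acts at 3.8 m along the ladder; its horizontal arm is 3.8·cos68° = 1.424 m → τ = 251.5 N·m clockwise.
Painter: 72×9.81 = 706.3 N at 1.8 m → arm 0.6743 m → τ = 476.3 N·m clockwise.
Wall normal N acts horizontally at the top; its moment arm is the height L sinθ = 7.6·sin68° = 7.047 m, counterclockwise.
Balancing moments: N × 7.047 = 727.8, giving N = 103 N.

N_wall ≈ 103 N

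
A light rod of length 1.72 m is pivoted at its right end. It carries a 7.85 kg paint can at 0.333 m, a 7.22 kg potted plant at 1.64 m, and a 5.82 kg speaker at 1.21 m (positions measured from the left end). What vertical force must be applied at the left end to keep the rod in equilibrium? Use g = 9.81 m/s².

Choose the right end as the axis so the unknown pivot reaction has zero arm there.
Paint can: 7.85 × 9.81 = 77.01 N down at 0.333 m → arm 1.387 m, τ = 77.01 × 1.387 = 106.8 N·m counterclockwise.
Potted plant: 7.22 × 9.81 = 70.83 N down at 1.64 m → arm 0.08 m, τ = 70.83 × 0.08 = 5.666 N·m counterclockwise.
Speaker: 5.82 × 9.81 = 57.09 N down at 1.21 m → arm 0.51 m, τ = 57.09 × 0.51 = 29.12 N·m counterclockwise.
Net moment of the loads = 141.6 N·m counterclockwise.
The upward force F acts at the left end, arm 1.72 m, giving F × 1.72 clockwise.
Στ = 0 ⇒ F × 1.72 = 141.6 ⇒ F = 141.6 / 1.72 = 82.3 N.

F ≈ 82.3 N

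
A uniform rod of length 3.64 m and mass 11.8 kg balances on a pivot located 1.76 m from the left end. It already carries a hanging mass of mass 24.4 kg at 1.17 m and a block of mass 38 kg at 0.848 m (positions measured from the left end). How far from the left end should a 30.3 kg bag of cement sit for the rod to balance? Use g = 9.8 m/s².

x ≈ 3.36 m from the left end

Choose the pivot (at 1.76 m from the left end) as the axis so the support reaction has zero arm there.
Beam weight: 11.8 × 9.8 = 115.6 N down at 1.82 m → arm 0.06 m, τ = 115.6 × 0.06 = 6.936 N·m clockwise.
Hanging mass: 24.4 × 9.8 = 239.1 N down at 1.17 m → arm 0.59 m, τ = 239.1 × 0.59 = 141.1 N·m counterclockwise.
Block: 38 × 9.8 = 372.4 N down at 0.848 m → arm 0.912 m, τ = 372.4 × 0.912 = 339.6 N·m counterclockwise.
Net moment of existing loads = 473.8 N·m counterclockwise.
The bag of cement weighs 30.3 × 9.8 = 296.9 N and must supply an equal clockwise moment, so its lever arm about the pivot is 473.8 / 296.9 = 1.6 m.
That puts it at 1.76 + 1.6 = 3.36 m from the left end.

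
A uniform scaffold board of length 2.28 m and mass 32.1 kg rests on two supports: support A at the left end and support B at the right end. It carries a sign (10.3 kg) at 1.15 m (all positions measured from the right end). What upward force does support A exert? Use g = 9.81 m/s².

Take moments about support B.
Beam weight: 32.1 × 9.81 = 314.9 N down at 1.14 m → arm 1.14 m, τ = 314.9 × 1.14 = 359 N·m counterclockwise.
Sign: 10.3 × 9.81 = 101 N down at 1.15 m → arm 1.15 m, τ = 101 × 1.15 = 116.1 N·m counterclockwise.
Net load moment about support B = 475.1 N·m counterclockwise.
Reaction R at support A is upward at 2.28 m, arm 2.28 m → moment R × 2.28 clockwise.
Στ = 0 ⇒ R × 2.28 = 475.1 ⇒ R = 208 N.

R_A ≈ 208 N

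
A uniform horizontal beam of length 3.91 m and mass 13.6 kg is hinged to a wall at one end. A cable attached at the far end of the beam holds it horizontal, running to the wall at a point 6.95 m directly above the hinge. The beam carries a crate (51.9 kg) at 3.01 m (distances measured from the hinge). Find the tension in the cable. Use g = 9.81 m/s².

T ≈ 526 N

Taking torques about the hinge:
Beam weight: 13.6 × 9.81 = 133.4 N down at 1.955 m → arm 1.955 m, τ = 133.4 × 1.955 = 260.8 N·m clockwise.
Crate: 51.9 × 9.81 = 509.1 N down at 3.01 m → arm 3.01 m, τ = 509.1 × 3.01 = 1532 N·m clockwise.
Total clockwise load moment = 1793 N·m.
The cable tension T acts at 3.91 m; only its component perpendicular to the beam, T sinθ, produces torque. sinθ = h/√(h²+d²) = 6.95/√(6.95²+3.91²) = 0.8715.
Balancing moments: T × 3.91 × 0.8715 = 1793, giving T = 1793 / 3.408 = 526 N.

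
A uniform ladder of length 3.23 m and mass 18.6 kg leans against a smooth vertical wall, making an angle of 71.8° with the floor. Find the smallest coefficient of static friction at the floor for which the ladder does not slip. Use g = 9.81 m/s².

About the foot of the ladder:
Ladder weight 18.6×9.81 = 182.5 N acts at 1.615 m along the ladder; its horizontal arm is 1.615·cos71.8° = 0.5044 m → τ = 92.05 N·m clockwise.
Wall normal N acts horizontally at the top; its moment arm is the height L sinθ = 3.23·sin71.8° = 3.068 m, counterclockwise.
Στ = 0 ⇒ N × 3.068 = 92.05 ⇒ N = 30 N.
ΣFx = 0 ⇒ f = N_wall = 30 N. ΣFy = 0 ⇒ N_floor = 182.5 N.
μ_min = f / N_floor = 30 / 182.5 = 0.164.

μ_min ≈ 0.164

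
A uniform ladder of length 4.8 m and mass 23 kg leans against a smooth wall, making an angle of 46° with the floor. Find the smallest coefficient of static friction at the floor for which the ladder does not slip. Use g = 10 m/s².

μ_min ≈ 0.483

Take moments about the foot of the ladder.
Ladder weight 23×10 = 230 N acts at 2.4 m along the ladder; its horizontal arm is 2.4·cos46° = 1.667 m → τ = 383.4 N·m clockwise.
Wall normal N acts horizontally at the top; its moment arm is the height L sinθ = 4.8·sin46° = 3.453 m, counterclockwise.
For rotational equilibrium, N × 3.453 = 383.4, so N = 111 N.
ΣFx = 0 ⇒ f = N_wall = 111 N. ΣFy = 0 ⇒ N_floor = 230 N.
μ_min = f / N_floor = 111 / 230 = 0.483.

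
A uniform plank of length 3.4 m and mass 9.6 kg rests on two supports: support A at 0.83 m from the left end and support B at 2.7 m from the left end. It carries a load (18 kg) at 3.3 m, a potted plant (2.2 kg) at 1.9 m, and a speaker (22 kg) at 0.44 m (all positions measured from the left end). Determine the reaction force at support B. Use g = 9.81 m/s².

R_B ≈ 244 N

Choose support A as the axis so its reaction then has zero moment arm.
Beam weight: 9.6 × 9.81 = 94.18 N down at 1.7 m → arm 0.87 m, τ = 94.18 × 0.87 = 81.94 N·m clockwise.
Load: 18 × 9.81 = 176.6 N down at 3.3 m → arm 2.47 m, τ = 176.6 × 2.47 = 436.2 N·m clockwise.
Potted plant: 2.2 × 9.81 = 21.58 N down at 1.9 m → arm 1.07 m, τ = 21.58 × 1.07 = 23.09 N·m clockwise.
Speaker: 22 × 9.81 = 215.8 N down at 0.44 m → arm 0.39 m, τ = 215.8 × 0.39 = 84.16 N·m counterclockwise.
Net load moment about support A = 457.1 N·m clockwise.
Reaction R at support B is upward at 2.7 m, arm 1.87 m → moment R × 1.87 counterclockwise.
For rotational equilibrium, R × 1.87 = 457.1, so R = 244 N.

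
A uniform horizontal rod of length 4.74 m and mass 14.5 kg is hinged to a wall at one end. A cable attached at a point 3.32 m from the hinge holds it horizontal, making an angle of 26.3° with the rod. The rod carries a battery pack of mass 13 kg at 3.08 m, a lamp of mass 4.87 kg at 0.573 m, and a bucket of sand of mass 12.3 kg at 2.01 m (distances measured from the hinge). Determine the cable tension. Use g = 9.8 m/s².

Taking torques about the hinge:
Beam weight: 14.5 × 9.8 = 142.1 N down at 2.37 m → arm 2.37 m, τ = 142.1 × 2.37 = 336.8 N·m clockwise.
Battery pack: 13 × 9.8 = 127.4 N down at 3.08 m → arm 3.08 m, τ = 127.4 × 3.08 = 392.4 N·m clockwise.
Lamp: 4.87 × 9.8 = 47.73 N down at 0.573 m → arm 0.573 m, τ = 47.73 × 0.573 = 27.35 N·m clockwise.
Bucket of sand: 12.3 × 9.8 = 120.5 N down at 2.01 m → arm 2.01 m, τ = 120.5 × 2.01 = 242.2 N·m clockwise.
Total clockwise load moment = 998.8 N·m.
The cable tension T acts at 3.32 m; only its component perpendicular to the rod, T sinθ, produces torque. sin 26.3° = 0.4431.
Balancing moments: T × 3.32 × 0.4431 = 998.8, giving T = 998.8 / 1.471 = 679 N.

T ≈ 679 N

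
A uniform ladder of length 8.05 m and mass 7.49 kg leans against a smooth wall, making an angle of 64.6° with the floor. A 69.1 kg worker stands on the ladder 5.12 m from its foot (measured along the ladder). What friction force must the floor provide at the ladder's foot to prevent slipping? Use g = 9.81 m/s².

f ≈ 222 N

Choose the foot of the ladder as the axis so the floor normal and friction both act there and drop out.
Ladder weight 7.49×9.81 = 73.48 N acts at 4.025 m along the ladder; its horizontal arm is 4.025·cos64.6° = 1.726 m → τ = 126.8 N·m clockwise.
Worker: 69.1×9.81 = 677.9 N at 5.12 m → arm 2.196 m → τ = 1489 N·m clockwise.
Wall normal N acts horizontally at the top; its moment arm is the height L sinθ = 8.05·sin64.6° = 7.272 m, counterclockwise.
Balancing moments: N × 7.272 = 1616, giving N = 222 N.
ΣFx = 0: friction at the foot balances the wall's push, so f = N_wall = 222 N.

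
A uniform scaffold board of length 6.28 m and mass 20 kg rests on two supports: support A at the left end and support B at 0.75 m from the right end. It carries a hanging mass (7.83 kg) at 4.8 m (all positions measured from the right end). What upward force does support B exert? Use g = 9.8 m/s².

R_B ≈ 132 N

Choose support A as the axis so its reaction then has zero moment arm.
Beam weight: 20 × 9.8 = 196 N down at 3.14 m → arm 3.14 m, τ = 196 × 3.14 = 615.4 N·m clockwise.
Hanging mass: 7.83 × 9.8 = 76.73 N down at 4.8 m → arm 1.48 m, τ = 76.73 × 1.48 = 113.6 N·m clockwise.
Net load moment about support A = 729 N·m clockwise.
Reaction R at support B is upward at 0.75 m, arm 5.53 m → moment R × 5.53 counterclockwise.
Balancing moments: R × 5.53 = 729, giving R = 132 N.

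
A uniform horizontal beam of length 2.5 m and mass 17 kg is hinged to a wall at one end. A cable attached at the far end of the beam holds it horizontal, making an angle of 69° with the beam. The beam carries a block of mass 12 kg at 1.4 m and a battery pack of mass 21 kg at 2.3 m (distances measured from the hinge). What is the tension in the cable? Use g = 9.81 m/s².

Choose the hinge as the axis so the unknown hinge reaction has zero arm there.
Beam weight: 17 × 9.81 = 166.8 N down at 1.25 m → arm 1.25 m, τ = 166.8 × 1.25 = 208.5 N·m clockwise.
Block: 12 × 9.81 = 117.7 N down at 1.4 m → arm 1.4 m, τ = 117.7 × 1.4 = 164.8 N·m clockwise.
Battery pack: 21 × 9.81 = 206 N down at 2.3 m → arm 2.3 m, τ = 206 × 2.3 = 473.8 N·m clockwise.
Total clockwise load moment = 847.1 N·m.
The cable tension T acts at 2.5 m; only its component perpendicular to the beam, T sinθ, produces torque. sin 69° = 0.9336.
For rotational equilibrium, T × 2.5 × 0.9336 = 847.1, so T = 847.1 / 2.334 = 363 N.

T ≈ 363 N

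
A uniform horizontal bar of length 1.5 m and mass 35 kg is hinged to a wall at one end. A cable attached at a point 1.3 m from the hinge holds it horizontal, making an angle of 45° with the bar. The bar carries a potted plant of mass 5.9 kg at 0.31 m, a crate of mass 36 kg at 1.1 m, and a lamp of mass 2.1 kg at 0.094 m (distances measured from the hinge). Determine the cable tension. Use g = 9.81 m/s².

Sum moments about the hinge (the unknown hinge reaction has zero arm there).
Beam weight: 35 × 9.81 = 343.4 N down at 0.75 m → arm 0.75 m, τ = 343.4 × 0.75 = 257.5 N·m clockwise.
Potted plant: 5.9 × 9.81 = 57.88 N down at 0.31 m → arm 0.31 m, τ = 57.88 × 0.31 = 17.94 N·m clockwise.
Crate: 36 × 9.81 = 353.2 N down at 1.1 m → arm 1.1 m, τ = 353.2 × 1.1 = 388.5 N·m clockwise.
Lamp: 2.1 × 9.81 = 20.6 N down at 0.094 m → arm 0.094 m, τ = 20.6 × 0.094 = 1.936 N·m clockwise.
Total clockwise load moment = 665.9 N·m.
The cable tension T acts at 1.3 m; only its component perpendicular to the bar, T sinθ, produces torque. sin 45° = 0.7071.
Στ = 0 ⇒ T × 1.3 × 0.7071 = 665.9 ⇒ T = 665.9 / 0.9192 = 724 N.

T ≈ 724 N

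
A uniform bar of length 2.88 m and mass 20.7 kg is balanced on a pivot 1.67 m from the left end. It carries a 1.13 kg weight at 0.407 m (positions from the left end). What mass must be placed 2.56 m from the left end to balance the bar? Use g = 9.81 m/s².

Take moments about the pivot (at 1.67 m from the left end).
Beam weight: 20.7 × 9.81 = 203.1 N down at 1.44 m → arm 0.23 m, τ = 203.1 × 0.23 = 46.71 N·m counterclockwise.
Weight: 1.13 × 9.81 = 11.09 N down at 0.407 m → arm 1.263 m, τ = 11.09 × 1.263 = 14.01 N·m counterclockwise.
Net moment of known loads = 60.72 N·m counterclockwise.
An unknown mass m at 2.56 m has arm 0.89 m; its moment is m·g·0.89 clockwise.
Στ = 0 ⇒ m × 9.81 × 0.89 = 60.72 ⇒ m = 60.72 / (9.81 × 0.89) = 6.95 kg.

m ≈ 6.95 kg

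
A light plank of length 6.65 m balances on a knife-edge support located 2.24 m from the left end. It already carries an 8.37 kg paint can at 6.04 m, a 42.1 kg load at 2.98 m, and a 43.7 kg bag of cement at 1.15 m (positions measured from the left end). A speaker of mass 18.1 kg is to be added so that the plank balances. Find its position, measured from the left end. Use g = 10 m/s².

Take moments about the knife-edge support (at 2.24 m from the left end).
Paint can: 8.37 × 10 = 83.7 N down at 6.04 m → arm 3.8 m, τ = 83.7 × 3.8 = 318.1 N·m clockwise.
Load: 42.1 × 10 = 421 N down at 2.98 m → arm 0.74 m, τ = 421 × 0.74 = 311.5 N·m clockwise.
Bag of cement: 43.7 × 10 = 437 N down at 1.15 m → arm 1.09 m, τ = 437 × 1.09 = 476.3 N·m counterclockwise.
Net moment of existing loads = 153.3 N·m clockwise.
The speaker weighs 18.1 × 10 = 181 N and must supply an equal counterclockwise moment, so its lever arm about the knife-edge support is 153.3 / 181 = 0.847 m.
That puts it at 2.24 − 0.847 = 1.39 m from the left end.

x ≈ 1.39 m from the left end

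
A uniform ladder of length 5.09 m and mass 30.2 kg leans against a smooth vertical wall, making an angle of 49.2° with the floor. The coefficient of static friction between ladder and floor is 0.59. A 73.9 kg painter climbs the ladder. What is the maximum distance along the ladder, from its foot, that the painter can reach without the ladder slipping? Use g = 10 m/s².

d ≈ 3.86 m

Choose the foot of the ladder as the axis so the floor normal and friction both act there and drop out.
Ladder weight 30.2×10 = 302 N acts at 2.545 m along the ladder; its horizontal arm is 2.545·cos49.2° = 1.663 m → τ = 502.2 N·m clockwise.
Painter weight 73.9×10 = 739 N at distance d → arm d·cos49.2° → τ = 739·d·0.6534 clockwise.
Wall normal N at the top has arm L sinθ = 3.853 m counterclockwise, so Στ = 0 gives N·3.853 = 502.2 + 482.9·d.
ΣFy = 0 ⇒ N_floor = 1041 N, so the maximum friction is μ_s·N_floor = 0.59×1041 = 614.2 N. ΣFx = 0 ⇒ N_wall = f, so at the slipping point N = 614.2 N.
Substituting: 614.2×3.853 = 502.2 + 482.9·d ⇒ d = (2367 − 502.2) / 482.9 = 3.86 m.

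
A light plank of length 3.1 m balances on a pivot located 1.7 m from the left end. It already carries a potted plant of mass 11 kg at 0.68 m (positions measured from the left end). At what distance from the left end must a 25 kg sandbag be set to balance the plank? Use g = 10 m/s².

x ≈ 2.15 m from the left end

About the pivot (at 1.7 m from the left end):
Potted plant: 11 × 10 = 110 N down at 0.68 m → arm 1.02 m, τ = 110 × 1.02 = 112.2 N·m counterclockwise.
Net moment of existing loads = 112.2 N·m counterclockwise.
The sandbag weighs 25 × 10 = 250 N and must supply an equal clockwise moment, so its lever arm about the pivot is 112.2 / 250 = 0.449 m.
That puts it at 1.7 + 0.449 = 2.15 m from the left end.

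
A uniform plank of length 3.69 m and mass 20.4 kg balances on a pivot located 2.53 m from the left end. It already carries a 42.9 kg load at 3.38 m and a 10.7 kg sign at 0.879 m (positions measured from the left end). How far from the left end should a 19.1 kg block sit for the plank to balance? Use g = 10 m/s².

Take moments about the pivot (at 2.53 m from the left end).
Beam weight: 20.4 × 10 = 204 N down at 1.845 m → arm 0.685 m, τ = 204 × 0.685 = 139.7 N·m counterclockwise.
Load: 42.9 × 10 = 429 N down at 3.38 m → arm 0.85 m, τ = 429 × 0.85 = 364.6 N·m clockwise.
Sign: 10.7 × 10 = 107 N down at 0.879 m → arm 1.651 m, τ = 107 × 1.651 = 176.7 N·m counterclockwise.
Net moment of existing loads = 48.2 N·m clockwise.
The block weighs 19.1 × 10 = 191 N and must supply an equal counterclockwise moment, so its lever arm about the pivot is 48.2 / 191 = 0.252 m.
That puts it at 2.53 − 0.252 = 2.28 m from the left end.

x ≈ 2.28 m from the left end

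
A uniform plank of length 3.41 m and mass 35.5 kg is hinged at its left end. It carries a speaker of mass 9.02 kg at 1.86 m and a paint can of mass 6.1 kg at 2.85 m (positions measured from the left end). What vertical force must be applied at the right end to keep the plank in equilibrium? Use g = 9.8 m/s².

Sum moments about the left end (the unknown pivot reaction has zero arm there).
Beam weight: 35.5 × 9.8 = 347.9 N down at 1.705 m → arm 1.705 m, τ = 347.9 × 1.705 = 593.2 N·m clockwise.
Speaker: 9.02 × 9.8 = 88.4 N down at 1.86 m → arm 1.86 m, τ = 88.4 × 1.86 = 164.4 N·m clockwise.
Paint can: 6.1 × 9.8 = 59.78 N down at 2.85 m → arm 2.85 m, τ = 59.78 × 2.85 = 170.4 N·m clockwise.
Net moment of the loads = 928 N·m clockwise.
The upward force F acts at the right end, arm 3.41 m, giving F × 3.41 counterclockwise.
Setting net torque to zero: F × 3.41 = 928 → F = 928 / 3.41 = 272 N.

F ≈ 272 N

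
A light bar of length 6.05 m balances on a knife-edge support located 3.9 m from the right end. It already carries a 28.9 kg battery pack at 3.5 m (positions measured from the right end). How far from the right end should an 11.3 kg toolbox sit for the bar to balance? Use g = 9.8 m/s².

Taking torques about the knife-edge support (at 3.9 m from the right end):
Battery pack: 28.9 × 9.8 = 283.2 N down at 3.5 m → arm 0.4 m, τ = 283.2 × 0.4 = 113.3 N·m clockwise.
Net moment of existing loads = 113.3 N·m clockwise.
The toolbox weighs 11.3 × 9.8 = 110.7 N and must supply an equal counterclockwise moment, so its lever arm about the knife-edge support is 113.3 / 110.7 = 1.02 m.
That puts it at 3.9 + 1.02 = 4.92 m from the right end.

x ≈ 4.92 m from the right end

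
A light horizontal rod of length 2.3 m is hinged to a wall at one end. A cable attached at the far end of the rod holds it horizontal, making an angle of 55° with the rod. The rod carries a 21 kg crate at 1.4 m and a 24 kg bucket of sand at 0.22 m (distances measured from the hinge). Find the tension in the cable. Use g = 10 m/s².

About the hinge:
Crate: 21 × 10 = 210 N down at 1.4 m → arm 1.4 m, τ = 210 × 1.4 = 294 N·m clockwise.
Bucket of sand: 24 × 10 = 240 N down at 0.22 m → arm 0.22 m, τ = 240 × 0.22 = 52.8 N·m clockwise.
Total clockwise load moment = 346.8 N·m.
The cable tension T acts at 2.3 m; only its component perpendicular to the rod, T sinθ, produces torque. sin 55° = 0.8192.
Balancing moments: T × 2.3 × 0.8192 = 346.8, giving T = 346.8 / 1.884 = 184 N.

T ≈ 184 N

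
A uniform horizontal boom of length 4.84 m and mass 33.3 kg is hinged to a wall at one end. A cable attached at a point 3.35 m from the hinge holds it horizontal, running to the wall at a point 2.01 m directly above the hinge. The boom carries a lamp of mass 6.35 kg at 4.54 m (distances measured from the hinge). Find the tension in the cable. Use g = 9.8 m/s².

Sum moments about the hinge (the unknown hinge reaction has zero arm there).
Beam weight: 33.3 × 9.8 = 326.3 N down at 2.42 m → arm 2.42 m, τ = 326.3 × 2.42 = 789.6 N·m clockwise.
Lamp: 6.35 × 9.8 = 62.23 N down at 4.54 m → arm 4.54 m, τ = 62.23 × 4.54 = 282.5 N·m clockwise.
Total clockwise load moment = 1072 N·m.
The cable tension T acts at 3.35 m; only its component perpendicular to the boom, T sinθ, produces torque. sinθ = h/√(h²+d²) = 2.01/√(2.01²+3.35²) = 0.5145.
For rotational equilibrium, T × 3.35 × 0.5145 = 1072, so T = 1072 / 1.724 = 622 N.

T ≈ 622 N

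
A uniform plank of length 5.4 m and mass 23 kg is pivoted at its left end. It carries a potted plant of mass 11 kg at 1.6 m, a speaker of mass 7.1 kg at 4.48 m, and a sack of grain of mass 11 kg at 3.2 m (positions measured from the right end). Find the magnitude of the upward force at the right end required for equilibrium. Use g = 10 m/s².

F ≈ 249 N

Sum moments about the left end (the unknown pivot reaction has zero arm there).
Beam weight: 23 × 10 = 230 N down at 2.7 m → arm 2.7 m, τ = 230 × 2.7 = 621 N·m clockwise.
Potted plant: 11 × 10 = 110 N down at 1.6 m → arm 3.8 m, τ = 110 × 3.8 = 418 N·m clockwise.
Speaker: 7.1 × 10 = 71 N down at 4.48 m → arm 0.92 m, τ = 71 × 0.92 = 65.32 N·m clockwise.
Sack of grain: 11 × 10 = 110 N down at 3.2 m → arm 2.2 m, τ = 110 × 2.2 = 242 N·m clockwise.
Net moment of the loads = 1346 N·m clockwise.
The upward force F acts at the right end, arm 5.4 m, giving F × 5.4 counterclockwise.
Στ = 0 ⇒ F × 5.4 = 1346 ⇒ F = 1346 / 5.4 = 249 N.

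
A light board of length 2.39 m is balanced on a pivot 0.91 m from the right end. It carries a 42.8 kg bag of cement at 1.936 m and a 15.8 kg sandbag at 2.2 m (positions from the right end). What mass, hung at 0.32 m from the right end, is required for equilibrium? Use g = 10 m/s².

m ≈ 109 kg

Take moments about the pivot (at 0.91 m from the right end).
Bag of cement: 42.8 × 10 = 428 N down at 1.936 m → arm 1.026 m, τ = 428 × 1.026 = 439.1 N·m counterclockwise.
Sandbag: 15.8 × 10 = 158 N down at 2.2 m → arm 1.29 m, τ = 158 × 1.29 = 203.8 N·m counterclockwise.
Net moment of known loads = 642.9 N·m counterclockwise.
An unknown mass m at 0.32 m has arm 0.59 m; its moment is m·g·0.59 clockwise.
Setting net torque to zero: m × 10 × 0.59 = 642.9 → m = 642.9 / (10 × 0.59) = 109 kg.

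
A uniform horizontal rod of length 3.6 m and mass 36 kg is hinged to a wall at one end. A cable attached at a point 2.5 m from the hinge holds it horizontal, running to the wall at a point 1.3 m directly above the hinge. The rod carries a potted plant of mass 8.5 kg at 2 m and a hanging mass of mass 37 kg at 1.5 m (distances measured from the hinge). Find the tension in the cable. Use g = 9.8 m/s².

T ≈ 1170 N

About the hinge:
Beam weight: 36 × 9.8 = 352.8 N down at 1.8 m → arm 1.8 m, τ = 352.8 × 1.8 = 635 N·m clockwise.
Potted plant: 8.5 × 9.8 = 83.3 N down at 2 m → arm 2 m, τ = 83.3 × 2 = 166.6 N·m clockwise.
Hanging mass: 37 × 9.8 = 362.6 N down at 1.5 m → arm 1.5 m, τ = 362.6 × 1.5 = 543.9 N·m clockwise.
Total clockwise load moment = 1346 N·m.
The cable tension T acts at 2.5 m; only its component perpendicular to the rod, T sinθ, produces torque. sinθ = h/√(h²+d²) = 1.3/√(1.3²+2.5²) = 0.4614.
Setting net torque to zero: T × 2.5 × 0.4614 = 1346 → T = 1346 / 1.153 = 1170 N.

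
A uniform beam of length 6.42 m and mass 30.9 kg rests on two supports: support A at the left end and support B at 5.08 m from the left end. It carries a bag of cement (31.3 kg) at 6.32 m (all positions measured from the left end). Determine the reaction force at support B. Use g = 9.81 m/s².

R_B ≈ 574 N

Sum moments about support A (its reaction then has zero moment arm).
Beam weight: 30.9 × 9.81 = 303.1 N down at 3.21 m → arm 3.21 m, τ = 303.1 × 3.21 = 973 N·m clockwise.
Bag of cement: 31.3 × 9.81 = 307.1 N down at 6.32 m → arm 6.32 m, τ = 307.1 × 6.32 = 1941 N·m clockwise.
Net load moment about support A = 2914 N·m clockwise.
Reaction R at support B is upward at 5.08 m, arm 5.08 m → moment R × 5.08 counterclockwise.
Στ = 0 ⇒ R × 5.08 = 2914 ⇒ R = 574 N.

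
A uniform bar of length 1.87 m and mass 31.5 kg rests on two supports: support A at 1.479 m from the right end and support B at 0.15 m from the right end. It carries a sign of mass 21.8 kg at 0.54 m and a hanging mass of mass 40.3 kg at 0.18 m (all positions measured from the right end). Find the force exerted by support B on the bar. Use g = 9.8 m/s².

Sum moments about support A (its reaction then has zero moment arm).
Beam weight: 31.5 × 9.8 = 308.7 N down at 0.935 m → arm 0.544 m, τ = 308.7 × 0.544 = 167.9 N·m clockwise.
Sign: 21.8 × 9.8 = 213.6 N down at 0.54 m → arm 0.939 m, τ = 213.6 × 0.939 = 200.6 N·m clockwise.
Hanging mass: 40.3 × 9.8 = 394.9 N down at 0.18 m → arm 1.299 m, τ = 394.9 × 1.299 = 513 N·m clockwise.
Net load moment about support A = 881.5 N·m clockwise.
Reaction R at support B is upward at 0.15 m, arm 1.329 m → moment R × 1.329 counterclockwise.
Setting net torque to zero: R × 1.329 = 881.5 → R = 663 N.

R_B ≈ 663 N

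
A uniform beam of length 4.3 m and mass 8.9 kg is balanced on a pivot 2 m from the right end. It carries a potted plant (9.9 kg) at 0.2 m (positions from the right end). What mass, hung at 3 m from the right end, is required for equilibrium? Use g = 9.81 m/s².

Choose the pivot (at 2 m from the right end) as the axis so the support reaction has zero arm there.
Beam weight: 8.9 × 9.81 = 87.31 N down at 2.15 m → arm 0.15 m, τ = 87.31 × 0.15 = 13.1 N·m counterclockwise.
Potted plant: 9.9 × 9.81 = 97.12 N down at 0.2 m → arm 1.8 m, τ = 97.12 × 1.8 = 174.8 N·m clockwise.
Net moment of known loads = 161.7 N·m clockwise.
An unknown mass m at 3 m has arm 1 m; its moment is m·g·1 counterclockwise.
Setting net torque to zero: m × 9.81 × 1 = 161.7 → m = 161.7 / (9.81 × 1) = 16.5 kg.

m ≈ 16.5 kg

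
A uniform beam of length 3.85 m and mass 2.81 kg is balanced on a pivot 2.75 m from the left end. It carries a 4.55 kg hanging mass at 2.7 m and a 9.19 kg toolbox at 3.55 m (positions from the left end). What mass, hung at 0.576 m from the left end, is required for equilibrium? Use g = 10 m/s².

m ≈ 2.21 kg

Sum moments about the pivot (at 2.75 m from the left end) (the support reaction has zero arm there).
Beam weight: 2.81 × 10 = 28.1 N down at 1.925 m → arm 0.825 m, τ = 28.1 × 0.825 = 23.18 N·m counterclockwise.
Hanging mass: 4.55 × 10 = 45.5 N down at 2.7 m → arm 0.05 m, τ = 45.5 × 0.05 = 2.275 N·m counterclockwise.
Toolbox: 9.19 × 10 = 91.9 N down at 3.55 m → arm 0.8 m, τ = 91.9 × 0.8 = 73.52 N·m clockwise.
Net moment of known loads = 48.06 N·m clockwise.
An unknown mass m at 0.576 m has arm 2.174 m; its moment is m·g·2.174 counterclockwise.
Στ = 0 ⇒ m × 10 × 2.174 = 48.06 ⇒ m = 48.06 / (10 × 2.174) = 2.21 kg.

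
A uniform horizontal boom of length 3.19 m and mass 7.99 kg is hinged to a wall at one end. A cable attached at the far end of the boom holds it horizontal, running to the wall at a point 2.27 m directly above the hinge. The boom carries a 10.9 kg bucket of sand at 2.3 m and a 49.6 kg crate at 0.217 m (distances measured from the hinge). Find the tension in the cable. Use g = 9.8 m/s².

T ≈ 257 N

Choose the hinge as the axis so the unknown hinge reaction has zero arm there.
Beam weight: 7.99 × 9.8 = 78.3 N down at 1.595 m → arm 1.595 m, τ = 78.3 × 1.595 = 124.9 N·m clockwise.
Bucket of sand: 10.9 × 9.8 = 106.8 N down at 2.3 m → arm 2.3 m, τ = 106.8 × 2.3 = 245.6 N·m clockwise.
Crate: 49.6 × 9.8 = 486.1 N down at 0.217 m → arm 0.217 m, τ = 486.1 × 0.217 = 105.5 N·m clockwise.
Total clockwise load moment = 476 N·m.
The cable tension T acts at 3.19 m; only its component perpendicular to the boom, T sinθ, produces torque. sinθ = h/√(h²+d²) = 2.27/√(2.27²+3.19²) = 0.5798.
Balancing moments: T × 3.19 × 0.5798 = 476, giving T = 476 / 1.85 = 257 N.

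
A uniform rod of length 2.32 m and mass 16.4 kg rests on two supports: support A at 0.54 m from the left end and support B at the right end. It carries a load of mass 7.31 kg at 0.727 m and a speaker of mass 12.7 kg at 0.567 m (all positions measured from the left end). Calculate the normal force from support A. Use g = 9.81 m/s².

R_A ≈ 292 N

Sum moments about support B (its reaction then has zero moment arm).
Beam weight: 16.4 × 9.81 = 160.9 N down at 1.16 m → arm 1.16 m, τ = 160.9 × 1.16 = 186.6 N·m counterclockwise.
Load: 7.31 × 9.81 = 71.71 N down at 0.727 m → arm 1.593 m, τ = 71.71 × 1.593 = 114.2 N·m counterclockwise.
Speaker: 12.7 × 9.81 = 124.6 N down at 0.567 m → arm 1.753 m, τ = 124.6 × 1.753 = 218.4 N·m counterclockwise.
Net load moment about support B = 519.2 N·m counterclockwise.
Reaction R at support A is upward at 0.54 m, arm 1.78 m → moment R × 1.78 clockwise.
Στ = 0 ⇒ R × 1.78 = 519.2 ⇒ R = 292 N.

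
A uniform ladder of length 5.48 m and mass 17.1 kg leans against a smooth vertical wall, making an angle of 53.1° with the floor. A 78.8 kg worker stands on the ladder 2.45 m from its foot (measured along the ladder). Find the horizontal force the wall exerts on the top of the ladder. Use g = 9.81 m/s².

N_wall ≈ 322 N

About the foot of the ladder:
Ladder weight 17.1×9.81 = 167.8 N acts at 2.74 m along the ladder; its horizontal arm is 2.74·cos53.1° = 1.645 m → τ = 276 N·m clockwise.
Worker: 78.8×9.81 = 773 N at 2.45 m → arm 1.471 m → τ = 1137 N·m clockwise.
Wall normal N acts horizontally at the top; its moment arm is the height L sinθ = 5.48·sin53.1° = 4.382 m, counterclockwise.
Balancing moments: N × 4.382 = 1413, giving N = 322 N.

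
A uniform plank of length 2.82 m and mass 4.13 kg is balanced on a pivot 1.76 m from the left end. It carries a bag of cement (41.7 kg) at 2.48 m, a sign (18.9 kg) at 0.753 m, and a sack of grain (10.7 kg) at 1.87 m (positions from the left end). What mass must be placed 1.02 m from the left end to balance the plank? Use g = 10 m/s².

Choose the pivot (at 1.76 m from the left end) as the axis so the support reaction has zero arm there.
Beam weight: 4.13 × 10 = 41.3 N down at 1.41 m → arm 0.35 m, τ = 41.3 × 0.35 = 14.45 N·m counterclockwise.
Bag of cement: 41.7 × 10 = 417 N down at 2.48 m → arm 0.72 m, τ = 417 × 0.72 = 300.2 N·m clockwise.
Sign: 18.9 × 10 = 189 N down at 0.753 m → arm 1.007 m, τ = 189 × 1.007 = 190.3 N·m counterclockwise.
Sack of grain: 10.7 × 10 = 107 N down at 1.87 m → arm 0.11 m, τ = 107 × 0.11 = 11.77 N·m clockwise.
Net moment of known loads = 107.2 N·m clockwise.
An unknown mass m at 1.02 m has arm 0.74 m; its moment is m·g·0.74 counterclockwise.
For rotational equilibrium, m × 10 × 0.74 = 107.2, so m = 107.2 / (10 × 0.74) = 14.5 kg.

m ≈ 14.5 kg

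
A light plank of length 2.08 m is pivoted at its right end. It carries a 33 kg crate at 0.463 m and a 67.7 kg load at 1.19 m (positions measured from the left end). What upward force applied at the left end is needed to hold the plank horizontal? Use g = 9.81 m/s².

F ≈ 536 N

Taking torques about the right end:
Crate: 33 × 9.81 = 323.7 N down at 0.463 m → arm 1.617 m, τ = 323.7 × 1.617 = 523.4 N·m counterclockwise.
Load: 67.7 × 9.81 = 664.1 N down at 1.19 m → arm 0.89 m, τ = 664.1 × 0.89 = 591 N·m counterclockwise.
Net moment of the loads = 1114 N·m counterclockwise.
The upward force F acts at the left end, arm 2.08 m, giving F × 2.08 clockwise.
Setting net torque to zero: F × 2.08 = 1114 → F = 1114 / 2.08 = 536 N.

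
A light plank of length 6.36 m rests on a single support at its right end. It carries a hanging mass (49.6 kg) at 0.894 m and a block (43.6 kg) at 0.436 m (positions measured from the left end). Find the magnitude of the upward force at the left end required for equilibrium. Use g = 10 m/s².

Choose the right end as the axis so the unknown pivot reaction has zero arm there.
Hanging mass: 49.6 × 10 = 496 N down at 0.894 m → arm 5.466 m, τ = 496 × 5.466 = 2711 N·m counterclockwise.
Block: 43.6 × 10 = 436 N down at 0.436 m → arm 5.924 m, τ = 436 × 5.924 = 2583 N·m counterclockwise.
Net moment of the loads = 5294 N·m counterclockwise.
The upward force F acts at the left end, arm 6.36 m, giving F × 6.36 clockwise.
Setting net torque to zero: F × 6.36 = 5294 → F = 5294 / 6.36 = 832 N.

F ≈ 832 N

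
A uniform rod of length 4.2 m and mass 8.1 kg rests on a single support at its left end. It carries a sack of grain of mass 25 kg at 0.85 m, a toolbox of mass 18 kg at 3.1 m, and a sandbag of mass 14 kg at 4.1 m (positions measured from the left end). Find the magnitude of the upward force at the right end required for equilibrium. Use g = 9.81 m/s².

Choose the left end as the axis so the unknown pivot reaction has zero arm there.
Beam weight: 8.1 × 9.81 = 79.46 N down at 2.1 m → arm 2.1 m, τ = 79.46 × 2.1 = 166.9 N·m clockwise.
Sack of grain: 25 × 9.81 = 245.2 N down at 0.85 m → arm 0.85 m, τ = 245.2 × 0.85 = 208.4 N·m clockwise.
Toolbox: 18 × 9.81 = 176.6 N down at 3.1 m → arm 3.1 m, τ = 176.6 × 3.1 = 547.5 N·m clockwise.
Sandbag: 14 × 9.81 = 137.3 N down at 4.1 m → arm 4.1 m, τ = 137.3 × 4.1 = 562.9 N·m clockwise.
Net moment of the loads = 1486 N·m clockwise.
The upward force F acts at the right end, arm 4.2 m, giving F × 4.2 counterclockwise.
Balancing moments: F × 4.2 = 1486, giving F = 1486 / 4.2 = 354 N.

F ≈ 354 N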